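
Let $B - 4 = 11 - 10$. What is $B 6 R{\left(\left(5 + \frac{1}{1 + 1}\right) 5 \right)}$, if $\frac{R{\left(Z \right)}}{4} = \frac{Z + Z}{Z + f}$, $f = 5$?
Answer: $\frac{2640}{13} \approx 203.08$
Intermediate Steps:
$R{\left(Z \right)} = \frac{8 Z}{5 + Z}$ ($R{\left(Z \right)} = 4 \frac{Z + Z}{Z + 5} = 4 \frac{2 Z}{5 + Z} = \frac{8 Z}{5 + Z}$)
$B = 5$ ($B = 4 + \left(11 - 10\right) = 4 + 1 = 5$)
$B 6 R{\left(\left(5 + \frac{1}{1 + 1}\right) 5 \right)} = 5 \cdot 6 \frac{8 \left(5 + \frac{1}{1 + 1}\right) 5}{5 + \left(5 + \frac{1}{1 + 1}\right) 5} = 30 \frac{8 \left(5 + \frac{1}{2}\right) 5}{5 + \left(5 + \frac{1}{2}\right) 5} = 30 \frac{8 \cdot \frac{11}{2} \cdot 5}{5 + \frac{11}{2} \cdot 5} = 30 \cdot 8 \cdot \frac{55}{2} \frac{1}{5 + \frac{55}{2}} = 30 \cdot 8 \cdot \frac{55}{2} \frac{1}{\frac{65}{2}} = 30 \cdot 8 \cdot \frac{55}{2} \cdot \frac{2}{65} = 30 \cdot \frac{88}{13} = \frac{2640}{13}$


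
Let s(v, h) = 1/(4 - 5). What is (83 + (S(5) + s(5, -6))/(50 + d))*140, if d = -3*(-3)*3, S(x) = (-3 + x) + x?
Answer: 127940/11 ≈ 11631.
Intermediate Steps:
S(x) = -3 + 2*x
d = 27 (d = 9*3 = 27)
s(v, h) = -1 (s(v, h) = 1/(-1) = -1)
(83 + (S(5) + s(5, -6))/(50 + d))*140 = (83 + ((-3 + 2*5) - 1)/(50 + 27))*140 = (83 + ((-3 + 10) - 1)/77)*140 = (83 + (7 - 1)*(1/77))*140 = (83 + 6*(1/77))*140 = (83 + 6/77)*140 = (6397/77)*140 = 127940/11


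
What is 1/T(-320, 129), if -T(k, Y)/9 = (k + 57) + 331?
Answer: -1/612 ≈ -0.0016340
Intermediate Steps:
T(k, Y) = -3492 - 9*k (T(k, Y) = -9*((k + 57) + 331) = -9*((57 + k) + 331) = -9*(388 + k) = -3492 - 9*k)
1/T(-320, 129) = 1/(-3492 - 9*(-320)) = 1/(-3492 + 2880) = 1/(-612) = -1/612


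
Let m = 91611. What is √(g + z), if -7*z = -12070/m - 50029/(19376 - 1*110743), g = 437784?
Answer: √18554312435575052038309953/6510172851 ≈ 661.65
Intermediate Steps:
z = -3480407029/58591555659 (z = -(-12070/91611 - 50029/(19376 - 1*110743))/7 = -(-12070*1/91611 - 50029/(19376 - 110743))/7 = -(-12070/91611 - 50029/(-91367))/7 = -(-12070/91611 - 50029*(-1/91367))/7 = -(-12070/91611 + 50029/91367)/7 = -⅐*3480407029/8370222237 = -3480407029/58591555659 ≈ -0.059401)
√(g + z) = √(437784 - 3480407029/58591555659) = √(25650442122212627/58591555659) = √18554312435575052038309953/6510172851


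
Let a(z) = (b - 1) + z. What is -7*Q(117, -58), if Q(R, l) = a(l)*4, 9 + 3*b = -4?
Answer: 5320/3 ≈ 1773.3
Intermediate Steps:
b = -13/3 (b = -3 + (⅓)*(-4) = -3 - 4/3 = -13/3 ≈ -4.3333)
a(z) = -16/3 + z (a(z) = (-13/3 - 1) + z = -16/3 + z)
Q(R, l) = -64/3 + 4*l (Q(R, l) = (-16/3 + l)*4 = -64/3 + 4*l)
-7*Q(117, -58) = -7*(-64/3 + 4*(-58)) = -7*(-64/3 - 232) = -7*(-760/3) = 5320/3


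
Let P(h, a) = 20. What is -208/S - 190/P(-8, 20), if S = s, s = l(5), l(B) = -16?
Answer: 7/2 ≈ 3.5000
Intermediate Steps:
s = -16
S = -16
-208/S - 190/P(-8, 20) = -208/(-16) - 190/20 = -208*(-1/16) - 190*1/20 = 13 - 19/2 = 7/2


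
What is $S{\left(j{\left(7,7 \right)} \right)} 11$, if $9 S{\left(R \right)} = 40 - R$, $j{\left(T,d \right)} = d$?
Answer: $\frac{121}{3} \approx 40.333$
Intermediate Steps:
$S{\left(R \right)} = \frac{40}{9} - \frac{R}{9}$ ($S{\left(R \right)} = \frac{40 - R}{9} = \frac{40}{9} - \frac{R}{9}$)
$S{\left(j{\left(7,7 \right)} \right)} 11 = \left(\frac{40}{9} - \frac{7}{9}\right) 11 = \frac{11}{3} \cdot 11 = \frac{121}{3}$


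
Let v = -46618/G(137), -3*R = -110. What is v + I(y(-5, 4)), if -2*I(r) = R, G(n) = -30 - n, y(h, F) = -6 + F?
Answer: 130669/501 ≈ 260.82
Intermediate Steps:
R = 110/3 (R = -1/3*(-110) = 110/3 ≈ 36.667)
I(r) = -55/3 (I(r) = -1/2*110/3 = -55/3)
v = 46618/167 (v = -46618/(-30 - 1*137) = -46618/(-30 - 137) = -46618/(-167) = -46618*(-1/167) = 46618/167 ≈ 279.15)
v + I(y(-5, 4)) = 46618/167 - 55/3 = 130669/501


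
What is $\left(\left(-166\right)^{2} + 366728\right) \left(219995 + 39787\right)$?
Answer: $102427886088$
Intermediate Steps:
$\left(\left(-166\right)^{2} + 366728\right) \left(219995 + 39787\right) = \left(27556 + 366728\right) 259782 = 394284 \cdot 259782 = 102427886088$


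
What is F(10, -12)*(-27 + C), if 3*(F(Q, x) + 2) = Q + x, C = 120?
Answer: -248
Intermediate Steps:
F(Q, x) = -2 + Q/3 + x/3 (F(Q, x) = -2 + (Q + x)/3 = -2 + (Q/3 + x/3) = -2 + Q/3 + x/3)
F(10, -12)*(-27 + C) = (-2 + (⅓)*10 + (⅓)*(-12))*(-27 + 120) = (-2 + 10/3 - 4)*93 = -8/3*93 = -248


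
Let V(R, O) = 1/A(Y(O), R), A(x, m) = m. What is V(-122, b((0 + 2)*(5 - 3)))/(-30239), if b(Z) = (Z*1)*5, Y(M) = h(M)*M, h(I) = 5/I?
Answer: 1/3689158 ≈ 2.7106e-7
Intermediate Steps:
Y(M) = 5 (Y(M) = (5/M)*M = 5)
b(Z) = 5*Z (b(Z) = Z*5 = 5*Z)
V(R, O) = 1/R
V(-122, b((0 + 2)*(5 - 3)))/(-30239) = 1/(-122*(-30239)) = -1/122*(-1/30239) = 1/3689158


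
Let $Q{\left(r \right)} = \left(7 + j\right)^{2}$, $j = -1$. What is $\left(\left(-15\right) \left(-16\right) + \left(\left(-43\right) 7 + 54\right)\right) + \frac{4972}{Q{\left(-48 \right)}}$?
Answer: $\frac{1180}{9} \approx 131.11$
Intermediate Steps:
$Q{\left(r \right)} = 36$ ($Q{\left(r \right)} = \left(7 - 1\right)^{2} = 6^{2} = 36$)
$\left(\left(-15\right) \left(-16\right) + \left(\left(-43\right) 7 + 54\right)\right) + \frac{4972}{Q{\left(-48 \right)}} = \left(\left(-15\right) \left(-16\right) + \left(\left(-43\right) 7 + 54\right)\right) + \frac{4972}{36} = \left(240 + \left(-301 + 54\right)\right) + 4972 \cdot \frac{1}{36} = \left(240 - 247\right) + \frac{1243}{9} = -7 + \frac{1243}{9} = \frac{1180}{9}$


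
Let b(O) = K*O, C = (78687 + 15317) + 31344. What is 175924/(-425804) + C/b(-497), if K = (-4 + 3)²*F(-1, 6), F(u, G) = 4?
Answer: -3357713544/52906147 ≈ -63.465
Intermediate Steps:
K = 4 (K = (-4 + 3)²*4 = (-1)²*4 = 1*4 = 4)
C = 125348 (C = 94004 + 31344 = 125348)
b(O) = 4*O
175924/(-425804) + C/b(-497) = 175924/(-425804) + 125348/((4*(-497))) = 175924*(-1/425804) + 125348/(-1988) = -43981/106451 + 125348*(-1/1988) = -43981/106451 - 31337/497 = -3357713544/52906147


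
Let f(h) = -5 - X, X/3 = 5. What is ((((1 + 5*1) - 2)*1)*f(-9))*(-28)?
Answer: 2240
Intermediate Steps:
X = 15 (X = 3*5 = 15)
f(h) = -20 (f(h) = -5 - 1*15 = -5 - 15 = -20)
((((1 + 5*1) - 2)*1)*f(-9))*(-28) = ((((1 + 5*1) - 2)*1)*(-20))*(-28) = ((((1 + 5) - 2)*1)*(-20))*(-28) = (((6 - 2)*1)*(-20))*(-28) = ((4*1)*(-20))*(-28) = (4*(-20))*(-28) = -80*(-28) = 2240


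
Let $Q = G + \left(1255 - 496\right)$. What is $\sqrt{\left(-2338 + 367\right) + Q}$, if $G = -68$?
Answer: $16 i \sqrt{5} \approx 35.777 i$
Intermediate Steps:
$Q = 691$ ($Q = -68 + \left(1255 - 496\right) = -68 + 759 = 691$)
$\sqrt{\left(-2338 + 367\right) + Q} = \sqrt{\left(-2338 + 367\right) + 691} = \sqrt{-1971 + 691} = \sqrt{-1280} = 16 i \sqrt{5}$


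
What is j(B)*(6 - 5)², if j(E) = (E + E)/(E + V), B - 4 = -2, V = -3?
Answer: -4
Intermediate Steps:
B = 2 (B = 4 - 2 = 2)
j(E) = 2*E/(-3 + E) (j(E) = (E + E)/(E - 3) = (2*E)/(-3 + E) = 2*E/(-3 + E))
j(B)*(6 - 5)² = (2*2/(-3 + 2))*(6 - 5)² = (2*2/(-1))*1² = (2*2*(-1))*1 = -4*1 = -4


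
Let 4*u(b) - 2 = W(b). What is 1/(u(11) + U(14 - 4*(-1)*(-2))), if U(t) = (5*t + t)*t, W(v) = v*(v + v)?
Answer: 1/277 ≈ 0.0036101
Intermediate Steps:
W(v) = 2*v² (W(v) = v*(2*v) = 2*v²)
U(t) = 6*t² (U(t) = (6*t)*t = 6*t²)
u(b) = ½ + b²/2 (u(b) = ½ + (2*b²)/4 = ½ + b²/2)
1/(u(11) + U(14 - 4*(-1)*(-2))) = 1/((½ + (½)*11²) + 6*(14 - 4*(-1)*(-2))²) = 1/((½ + (½)*121) + 6*(14 + 4*(-2))²) = 1/((½ + 121/2) + 6*(14 - 8)²) = 1/(61 + 6*6²) = 1/(61 + 6*36) = 1/(61 + 216) = 1/277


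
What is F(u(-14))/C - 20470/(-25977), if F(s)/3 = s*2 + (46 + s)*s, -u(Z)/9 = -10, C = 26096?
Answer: 7663715/3458652 ≈ 2.2158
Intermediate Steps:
u(Z) = 90 (u(Z) = -9*(-10) = 90)
F(s) = 6*s + 3*s*(46 + s) (F(s) = 3*(s*2 + (46 + s)*s) = 3*(2*s + s*(46 + s)) = 6*s + 3*s*(46 + s))
F(u(-14))/C - 20470/(-25977) = (3*90*(48 + 90))/26096 - 20470/(-25977) = (3*90*138)*(1/26096) - 20470*(-1/25977) = 37260*(1/26096) + 20470/25977 = 9315/6524 + 20470/25977 = 7663715/3458652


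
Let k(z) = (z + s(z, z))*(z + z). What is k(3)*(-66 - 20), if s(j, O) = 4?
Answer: -3612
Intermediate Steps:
k(z) = 2*z*(4 + z) (k(z) = (z + 4)*(z + z) = (4 + z)*(2*z) = 2*z*(4 + z))
k(3)*(-66 - 20) = (2*3*(4 + 3))*(-66 - 20) = (2*3*7)*(-86) = 42*(-86) = -3612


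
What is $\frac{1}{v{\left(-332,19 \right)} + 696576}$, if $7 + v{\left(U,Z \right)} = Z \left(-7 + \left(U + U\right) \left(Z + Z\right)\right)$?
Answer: $\frac{1}{217028} \approx 4.6077 \cdot 10^{-6}$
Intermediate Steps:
$v{\left(U,Z \right)} = -7 + Z \left(-7 + 4 U Z\right)$ ($v{\left(U,Z \right)} = -7 + Z \left(-7 + \left(U + U\right) \left(Z + Z\right)\right) = -7 + Z \left(-7 + 2 U 2 Z\right) = -7 + Z \left(-7 + 4 U Z\right)$)
$\frac{1}{v{\left(-332,19 \right)} + 696576} = \frac{1}{\left(-7 - 133 + 4 \left(-332\right) 19^{2}\right) + 696576} = \frac{1}{\left(-7 - 133 + 4 \left(-332\right) 361\right) + 696576} = \frac{1}{\left(-7 - 133 - 479408\right) + 696576} = \frac{1}{-479548 + 696576} = \frac{1}{217028}$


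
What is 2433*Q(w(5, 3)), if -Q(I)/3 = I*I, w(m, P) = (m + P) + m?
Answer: -1233531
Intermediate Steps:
w(m, P) = P + 2*m (w(m, P) = (P + m) + m = P + 2*m)
Q(I) = -3*I**2 (Q(I) = -3*I*I = -3*I**2)
2433*Q(w(5, 3)) = 2433*(-3*(3 + 2*5)**2) = 2433*(-3*(3 + 10)**2) = 2433*(-3*13**2) = 2433*(-3*169) = 2433*(-507) = -1233531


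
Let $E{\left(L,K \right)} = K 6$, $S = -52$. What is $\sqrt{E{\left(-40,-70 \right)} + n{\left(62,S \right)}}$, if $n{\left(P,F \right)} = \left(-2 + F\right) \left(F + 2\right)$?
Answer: $2 \sqrt{570} \approx 47.749$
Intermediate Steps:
$E{\left(L,K \right)} = 6 K$
$n{\left(P,F \right)} = \left(-2 + F\right) \left(2 + F\right)$
$\sqrt{E{\left(-40,-70 \right)} + n{\left(62,S \right)}} = \sqrt{6 \left(-70\right) - \left(4 - \left(-52\right)^{2}\right)} = \sqrt{-420 + \left(-4 + 2704\right)} = \sqrt{-420 + 2700} = \sqrt{2280} = 2 \sqrt{570}$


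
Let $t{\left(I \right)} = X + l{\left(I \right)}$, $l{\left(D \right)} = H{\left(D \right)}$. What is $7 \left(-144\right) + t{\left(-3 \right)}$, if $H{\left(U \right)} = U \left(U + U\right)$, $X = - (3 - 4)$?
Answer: $-989$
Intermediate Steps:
$X = 1$ ($X = \left(-1\right) \left(-1\right) = 1$)
$H{\left(U \right)} = 2 U^{2}$ ($H{\left(U \right)} = U 2 U = 2 U^{2}$)
$l{\left(D \right)} = 2 D^{2}$
$t{\left(I \right)} = 1 + 2 I^{2}$
$7 \left(-144\right) + t{\left(-3 \right)} = 7 \left(-144\right) + \left(1 + 2 \left(-3\right)^{2}\right) = -1008 + \left(1 + 2 \cdot 9\right) = -1008 + \left(1 + 18\right) = -1008 + 19 = -989$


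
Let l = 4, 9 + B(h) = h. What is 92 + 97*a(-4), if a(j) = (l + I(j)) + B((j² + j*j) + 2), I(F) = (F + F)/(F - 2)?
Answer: 9103/3 ≈ 3034.3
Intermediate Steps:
B(h) = -9 + h
I(F) = 2*F/(-2 + F) (I(F) = (2*F)/(-2 + F) = 2*F/(-2 + F))
a(j) = -3 + 2*j² + 2*j/(-2 + j) (a(j) = (4 + 2*j/(-2 + j)) + (-9 + ((j² + j*j) + 2)) = (4 + 2*j/(-2 + j)) + (-9 + ((j² + j²) + 2)) = (4 + 2*j/(-2 + j)) + (-9 + (2*j² + 2)) = (4 + 2*j/(-2 + j)) + (-9 + (2 + 2*j²)) = (4 + 2*j/(-2 + j)) + (-7 + 2*j²) = -3 + 2*j² + 2*j/(-2 + j))
92 + 97*a(-4) = 92 + 97*((2*(-4) + (-3 + 2*(-4)²)*(-2 - 4))/(-2 - 4)) = 92 + 97*((-8 + (-3 + 2*16)*(-6))/(-6)) = 92 + 97*(-(-8 + (-3 + 32)*(-6))/6) = 92 + 97*(-(-8 + 29*(-6))/6) = 92 + 97*(-(-8 - 174)/6) = 92 + 97*(-⅙*(-182)) = 92 + 97*(91/3) = 92 + 8827/3 = 9103/3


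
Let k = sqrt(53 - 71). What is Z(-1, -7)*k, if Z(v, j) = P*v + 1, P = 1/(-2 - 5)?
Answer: 24*I*sqrt(2)/7 ≈ 4.8487*I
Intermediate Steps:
P = -1/7 (P = 1/(-7) = -1/7 ≈ -0.14286)
k = 3*I*sqrt(2) (k = sqrt(-18) = 3*I*sqrt(2) ≈ 4.2426*I)
Z(v, j) = 1 - v/7 (Z(v, j) = -v/7 + 1 = 1 - v/7)
Z(-1, -7)*k = (1 - 1/7*(-1))*(3*I*sqrt(2)) = (1 + 1/7)*(3*I*sqrt(2)) = 8*(3*I*sqrt(2))/7 = 24*I*sqrt(2)/7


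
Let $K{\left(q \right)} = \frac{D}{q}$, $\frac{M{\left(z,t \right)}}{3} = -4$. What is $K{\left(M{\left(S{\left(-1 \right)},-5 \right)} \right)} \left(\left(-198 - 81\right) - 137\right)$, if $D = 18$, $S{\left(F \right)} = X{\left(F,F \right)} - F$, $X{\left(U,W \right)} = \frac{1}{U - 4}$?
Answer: $624$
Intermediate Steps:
$X{\left(U,W \right)} = \frac{1}{-4 + U}$
$S{\left(F \right)} = \frac{1}{-4 + F} - F$
$M{\left(z,t \right)} = -12$ ($M{\left(z,t \right)} = 3 \left(-4\right) = -12$)
$K{\left(q \right)} = \frac{18}{q}$
$K{\left(M{\left(S{\left(-1 \right)},-5 \right)} \right)} \left(\left(-198 - 81\right) - 137\right) = \frac{18}{-12} \left(\left(-198 - 81\right) - 137\right) = 18 \left(- \frac{1}{12}\right) \left(-279 - 137\right) = \left(- \frac{3}{2}\right) \left(-416\right) = 624$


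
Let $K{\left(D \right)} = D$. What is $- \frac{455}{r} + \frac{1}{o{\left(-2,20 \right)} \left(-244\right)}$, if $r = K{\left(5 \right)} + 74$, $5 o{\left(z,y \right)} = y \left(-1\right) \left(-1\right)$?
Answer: $- \frac{444159}{77104} \approx -5.7605$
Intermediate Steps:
$o{\left(z,y \right)} = \frac{y}{5}$ ($o{\left(z,y \right)} = \frac{y \left(-1\right) \left(-1\right)}{5} = \frac{- y \left(-1\right)}{5} = \frac{y}{5}$)
$r = 79$ ($r = 5 + 74 = 79$)
$- \frac{455}{r} + \frac{1}{o{\left(-2,20 \right)} \left(-244\right)} = - \frac{455}{79} + \frac{1}{\frac{1}{5} \cdot 20 \left(-244\right)} = \left(-455\right) \frac{1}{79} + \frac{1}{4} \left(- \frac{1}{244}\right) = - \frac{455}{79} + \frac{1}{4} \left(- \frac{1}{244}\right) = - \frac{455}{79} - \frac{1}{976} = - \frac{444159}{77104}$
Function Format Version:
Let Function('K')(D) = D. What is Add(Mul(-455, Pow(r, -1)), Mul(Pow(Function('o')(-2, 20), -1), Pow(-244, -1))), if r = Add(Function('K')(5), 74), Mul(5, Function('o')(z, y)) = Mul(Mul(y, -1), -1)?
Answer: Rational(-444159, 77104) ≈ -5.7605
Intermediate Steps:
Function('o')(z, y) = Mul(Rational(1, 5), y) (Function('o')(z, y) = Mul(Rational(1, 5), Mul(Mul(y, -1), -1)) = Mul(Rational(1, 5), Mul(Mul(-1, y), -1)) = Mul(Rational(1, 5), y))
r = 79 (r = Add(5, 74) = 79)
Add(Mul(-455, Pow(r, -1)), Mul(Pow(Function('o')(-2, 20), -1), Pow(-244, -1))) = Add(Mul(-455, Pow(79, -1)), Mul(Pow(Mul(Rational(1, 5), 20), -1), Pow(-244, -1))) = Add(Mul(-455, Rational(1, 79)), Mul(Pow(4, -1), Rational(-1, 244))) = Add(Rational(-455, 79), Mul(Rational(1, 4), Rational(-1, 244))) = Add(Rational(-455, 79), Rational(-1, 976)) = Rational(-444159, 77104)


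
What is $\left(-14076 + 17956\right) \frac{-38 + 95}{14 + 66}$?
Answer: $\frac{5529}{2} \approx 2764.5$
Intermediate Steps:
$\left(-14076 + 17956\right) \frac{-38 + 95}{14 + 66} = 3880 \cdot \frac{57}{80} = \frac{5529}{2}$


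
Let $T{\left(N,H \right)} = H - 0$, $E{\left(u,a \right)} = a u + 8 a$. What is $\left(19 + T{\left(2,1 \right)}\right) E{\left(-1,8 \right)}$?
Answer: $1120$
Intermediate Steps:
$E{\left(u,a \right)} = 8 a + a u$
$T{\left(N,H \right)} = H$ ($T{\left(N,H \right)} = H + 0 = H$)
$\left(19 + T{\left(2,1 \right)}\right) E{\left(-1,8 \right)} = \left(19 + 1\right) 8 \left(8 - 1\right) = 20 \cdot 8 \cdot 7 = 20 \cdot 56 = 1120$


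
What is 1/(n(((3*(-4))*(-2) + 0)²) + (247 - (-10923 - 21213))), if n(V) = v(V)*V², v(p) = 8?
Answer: 1/2686591 ≈ 3.7222e-7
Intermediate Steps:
n(V) = 8*V²
1/(n(((3*(-4))*(-2) + 0)²) + (247 - (-10923 - 21213))) = 1/(8*(((3*(-4))*(-2) + 0)²)² + (247 - (-10923 - 21213))) = 1/(8*((-12*(-2) + 0)²)² + (247 - 1*(-32136))) = 1/(8*((24 + 0)²)² + (247 + 32136)) = 1/(8*(24²)² + 32383) = 1/(8*576² + 32383) = 1/(8*331776 + 32383) = 1/(2654208 + 32383) = 1/2686591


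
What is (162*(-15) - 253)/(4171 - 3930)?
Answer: -2683/241 ≈ -11.133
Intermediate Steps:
(162*(-15) - 253)/(4171 - 3930) = (-2430 - 253)/241 = -2683*1/241 = -2683/241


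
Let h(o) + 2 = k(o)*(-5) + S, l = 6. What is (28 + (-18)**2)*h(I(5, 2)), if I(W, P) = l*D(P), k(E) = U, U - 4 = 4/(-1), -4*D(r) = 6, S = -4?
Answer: -2112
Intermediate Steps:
D(r) = -3/2 (D(r) = -1/4*6 = -3/2)
U = 0 (U = 4 + 4/(-1) = 4 + 4*(-1) = 4 - 4 = 0)
k(E) = 0
I(W, P) = -9 (I(W, P) = 6*(-3/2) = -9)
h(o) = -6 (h(o) = -2 + (0*(-5) - 4) = -2 + (0 - 4) = -2 - 4 = -6)
(28 + (-18)**2)*h(I(5, 2)) = (28 + (-18)**2)*(-6) = (28 + 324)*(-6) = 352*(-6) = -2112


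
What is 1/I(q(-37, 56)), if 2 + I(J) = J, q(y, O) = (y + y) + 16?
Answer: -1/60 ≈ -0.016667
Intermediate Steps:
q(y, O) = 16 + 2*y (q(y, O) = 2*y + 16 = 16 + 2*y)
I(J) = -2 + J
1/I(q(-37, 56)) = 1/(-2 + (16 + 2*(-37))) = 1/(-2 + (16 - 74)) = 1/(-2 - 58) = 1/(-60) = -1/60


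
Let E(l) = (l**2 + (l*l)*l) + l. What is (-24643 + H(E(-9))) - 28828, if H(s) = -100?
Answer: -53571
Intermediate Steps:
E(l) = l + l**2 + l**3 (E(l) = (l**2 + l**2*l) + l = (l**2 + l**3) + l = l + l**2 + l**3)
(-24643 + H(E(-9))) - 28828 = (-24643 - 100) - 28828 = -24743 - 28828 = -53571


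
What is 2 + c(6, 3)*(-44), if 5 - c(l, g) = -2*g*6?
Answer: -1802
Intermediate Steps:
c(l, g) = 5 + 12*g (c(l, g) = 5 - (-2*g)*6 = 5 - (-12)*g = 5 + 12*g)
2 + c(6, 3)*(-44) = 2 + (5 + 12*3)*(-44) = 2 + (5 + 36)*(-44) = 2 + 41*(-44) = 2 - 1804 = -1802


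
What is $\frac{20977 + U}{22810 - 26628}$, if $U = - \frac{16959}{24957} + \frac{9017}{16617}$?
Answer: $- \frac{966591637531}{175929396738} \approx -5.4942$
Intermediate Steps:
$U = - \frac{6307826}{46078941}$ ($U = \left(-16959\right) \frac{1}{24957} + 9017 \cdot \frac{1}{16617} = - \frac{5653}{8319} + \frac{9017}{16617} = - \frac{6307826}{46078941} \approx -0.13689$)
$\frac{20977 + U}{22810 - 26628} = \frac{20977 - \frac{6307826}{46078941}}{22810 - 26628} = \frac{966591637531}{46078941 \left(-3818\right)} = \frac{966591637531}{46078941} \left(- \frac{1}{3818}\right) = - \frac{966591637531}{175929396738}$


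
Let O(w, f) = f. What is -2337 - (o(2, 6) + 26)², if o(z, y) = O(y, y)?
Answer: -3361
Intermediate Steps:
o(z, y) = y
-2337 - (o(2, 6) + 26)² = -2337 - (6 + 26)² = -2337 - 1*32² = -2337 - 1*1024 = -2337 - 1024 = -3361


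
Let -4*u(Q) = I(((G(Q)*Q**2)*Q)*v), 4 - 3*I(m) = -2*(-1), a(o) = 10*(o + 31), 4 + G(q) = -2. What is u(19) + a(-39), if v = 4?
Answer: -481/6 ≈ -80.167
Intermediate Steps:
G(q) = -6 (G(q) = -4 - 2 = -6)
a(o) = 310 + 10*o (a(o) = 10*(31 + o) = 310 + 10*o)
I(m) = 2/3 (I(m) = 4/3 - (-2)*(-1)/3 = 4/3 - 1/3*2 = 4/3 - 2/3 = 2/3)
u(Q) = -1/6 (u(Q) = -1/4*2/3 = -1/6)
u(19) + a(-39) = -1/6 + (310 + 10*(-39)) = -1/6 + (310 - 390) = -1/6 - 80 = -481/6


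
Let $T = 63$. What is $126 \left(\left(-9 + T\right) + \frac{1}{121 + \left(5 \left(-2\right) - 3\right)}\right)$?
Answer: $\frac{40831}{6} \approx 6805.2$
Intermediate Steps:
$126 \left(\left(-9 + T\right) + \frac{1}{121 + \left(5 \left(-2\right) - 3\right)}\right) = 126 \left(\left(-9 + 63\right) + \frac{1}{121 + \left(5 \left(-2\right) - 3\right)}\right) = 126 \left(54 + \frac{1}{121 - 13}\right) = 126 \left(54 + \frac{1}{108}\right) = 126 \cdot \frac{5833}{108} = \frac{40831}{6}$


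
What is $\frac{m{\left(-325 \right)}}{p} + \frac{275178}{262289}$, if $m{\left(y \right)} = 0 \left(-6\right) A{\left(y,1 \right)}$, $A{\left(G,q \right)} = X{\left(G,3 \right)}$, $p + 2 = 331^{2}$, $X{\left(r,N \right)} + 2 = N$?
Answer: $\frac{275178}{262289} \approx 1.0491$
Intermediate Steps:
$X{\left(r,N \right)} = -2 + N$
$p = 109559$ ($p = -2 + 331^{2} = -2 + 109561 = 109559$)
$A{\left(G,q \right)} = 1$ ($A{\left(G,q \right)} = -2 + 3 = 1$)
$m{\left(y \right)} = 0$ ($m{\left(y \right)} = 0 \left(-6\right) 1 = 0 \cdot 1 = 0$)
$\frac{m{\left(-325 \right)}}{p} + \frac{275178}{262289} = \frac{0}{109559} + \frac{275178}{262289} = 0 \cdot \frac{1}{109559} + 275178 \cdot \frac{1}{262289} = 0 + \frac{275178}{262289} = \frac{275178}{262289}$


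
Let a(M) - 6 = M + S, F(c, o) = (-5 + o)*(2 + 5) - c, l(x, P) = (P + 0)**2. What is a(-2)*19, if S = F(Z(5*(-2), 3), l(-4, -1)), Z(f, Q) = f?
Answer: -266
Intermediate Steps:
l(x, P) = P**2
F(c, o) = -35 - c + 7*o (F(c, o) = (-5 + o)*7 - c = (-35 + 7*o) - c = -35 - c + 7*o)
S = -18 (S = -35 - 5*(-2) + 7*(-1)**2 = -35 - 1*(-10) + 7*1 = -35 + 10 + 7 = -18)
a(M) = -12 + M (a(M) = 6 + (M - 18) = 6 + (-18 + M) = -12 + M)
a(-2)*19 = (-12 - 2)*19 = -14*19 = -266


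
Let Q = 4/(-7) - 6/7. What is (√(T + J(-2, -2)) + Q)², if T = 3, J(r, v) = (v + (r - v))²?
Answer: 443/49 - 20*√7/7 ≈ 1.4815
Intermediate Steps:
J(r, v) = r²
Q = -10/7 (Q = 4*(-⅐) - 6*⅐ = -4/7 - 6/7 = -10/7 ≈ -1.4286)
(√(T + J(-2, -2)) + Q)² = (√(3 + (-2)²) - 10/7)² = (√(3 + 4) - 10/7)² = (√7 - 10/7)² = (-10/7 + √7)²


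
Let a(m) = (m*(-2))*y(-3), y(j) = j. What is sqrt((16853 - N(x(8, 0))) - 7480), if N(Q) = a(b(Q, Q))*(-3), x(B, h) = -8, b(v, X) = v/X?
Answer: sqrt(9391) ≈ 96.907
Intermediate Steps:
a(m) = 6*m (a(m) = (m*(-2))*(-3) = -2*m*(-3) = 6*m)
N(Q) = -18 (N(Q) = (6*(Q/Q))*(-3) = (6*1)*(-3) = 6*(-3) = -18)
sqrt((16853 - N(x(8, 0))) - 7480) = sqrt((16853 - 1*(-18)) - 7480) = sqrt((16853 + 18) - 7480) = sqrt(16871 - 7480) = sqrt(9391)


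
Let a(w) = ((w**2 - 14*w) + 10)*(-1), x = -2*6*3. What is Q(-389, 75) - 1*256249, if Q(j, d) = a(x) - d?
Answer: -258134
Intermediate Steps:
x = -36 (x = -12*3 = -36)
a(w) = -10 - w**2 + 14*w (a(w) = (10 + w**2 - 14*w)*(-1) = -10 - w**2 + 14*w)
Q(j, d) = -1810 - d (Q(j, d) = (-10 - 1*(-36)**2 + 14*(-36)) - d = (-10 - 1*1296 - 504) - d = (-10 - 1296 - 504) - d = -1810 - d)
Q(-389, 75) - 1*256249 = (-1810 - 1*75) - 1*256249 = (-1810 - 75) - 256249 = -1885 - 256249 = -258134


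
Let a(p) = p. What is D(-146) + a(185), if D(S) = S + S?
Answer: -107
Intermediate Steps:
D(S) = 2*S
D(-146) + a(185) = 2*(-146) + 185 = -292 + 185 = -107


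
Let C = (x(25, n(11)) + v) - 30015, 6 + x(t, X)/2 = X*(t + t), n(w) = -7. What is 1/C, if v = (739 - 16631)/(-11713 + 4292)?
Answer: -7421/228009175 ≈ -3.2547e-5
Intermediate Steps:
x(t, X) = -12 + 4*X*t (x(t, X) = -12 + 2*(X*(t + t)) = -12 + 2*(X*(2*t)) = -12 + 2*(2*X*t) = -12 + 4*X*t)
v = 15892/7421 (v = -15892/(-7421) = -15892*(-1/7421) = 15892/7421 ≈ 2.1415)
C = -228009175/7421 (C = ((-12 + 4*(-7)*25) + 15892/7421) - 30015 = ((-12 - 700) + 15892/7421) - 30015 = (-712 + 15892/7421) - 30015 = -5267860/7421 - 30015 = -228009175/7421 ≈ -30725.)
1/C = 1/(-228009175/7421) = -7421/228009175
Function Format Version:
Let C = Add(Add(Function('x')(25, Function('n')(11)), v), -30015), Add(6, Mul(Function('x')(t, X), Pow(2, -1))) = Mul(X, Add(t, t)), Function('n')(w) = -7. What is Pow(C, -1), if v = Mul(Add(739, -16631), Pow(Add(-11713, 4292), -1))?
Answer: Rational(-7421, 228009175) ≈ -3.2547e-5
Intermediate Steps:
Function('x')(t, X) = Add(-12, Mul(4, X, t)) (Function('x')(t, X) = Add(-12, Mul(2, Mul(X, Add(t, t)))) = Add(-12, Mul(2, Mul(X, Mul(2, t)))) = Add(-12, Mul(2, Mul(2, X, t))) = Add(-12, Mul(4, X, t)))
v = Rational(15892, 7421) (v = Mul(-15892, Pow(-7421, -1)) = Mul(-15892, Rational(-1, 7421)) = Rational(15892, 7421) ≈ 2.1415)
C = Rational(-228009175, 7421) (C = Add(Add(Add(-12, Mul(4, -7, 25)), Rational(15892, 7421)), -30015) = Add(Add(Add(-12, -700), Rational(15892, 7421)), -30015) = Add(Add(-712, Rational(15892, 7421)), -30015) = Add(Rational(-5267860, 7421), -30015) = Rational(-228009175, 7421) ≈ -30725.)
Pow(C, -1) = Pow(Rational(-228009175, 7421), -1) = Rational(-7421, 228009175)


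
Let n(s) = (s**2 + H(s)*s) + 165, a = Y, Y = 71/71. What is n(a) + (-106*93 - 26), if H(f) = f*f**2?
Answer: -9717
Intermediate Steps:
H(f) = f**3
Y = 1 (Y = 71*(1/71) = 1)
a = 1
n(s) = 165 + s**2 + s**4 (n(s) = (s**2 + s**3*s) + 165 = (s**2 + s**4) + 165 = 165 + s**2 + s**4)
n(a) + (-106*93 - 26) = (165 + 1**2 + 1**4) + (-106*93 - 26) = (165 + 1 + 1) + (-9858 - 26) = 167 - 9884 = -9717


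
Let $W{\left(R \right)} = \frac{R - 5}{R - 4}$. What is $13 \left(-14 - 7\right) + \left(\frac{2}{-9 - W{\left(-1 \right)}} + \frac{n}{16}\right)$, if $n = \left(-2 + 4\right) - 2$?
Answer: $- \frac{13933}{51} \approx -273.2$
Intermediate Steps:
$W{\left(R \right)} = \frac{-5 + R}{-4 + R}$
$n = 0$ ($n = 2 - 2 = 0$)
$13 \left(-14 - 7\right) + \left(\frac{2}{-9 - W{\left(-1 \right)}} + \frac{n}{16}\right) = 13 \left(-14 - 7\right) + \left(\frac{2}{-9 - \frac{-5 - 1}{-4 - 1}} + \frac{0}{16}\right) = 13 \left(-14 - 7\right) + \left(\frac{2}{-9 - \frac{1}{-5} \left(-6\right)} + 0 \cdot \frac{1}{16}\right) = 13 \left(-21\right) + \left(\frac{2}{-9 - \left(- \frac{1}{5}\right) \left(-6\right)} + 0\right) = -273 + \left(\frac{2}{-9 - \frac{6}{5}} + 0\right) = -273 + \left(\frac{2}{- \frac{51}{5}} + 0\right) = -273 + \left(2 \left(- \frac{5}{51}\right) + 0\right) = -273 + \left(- \frac{10}{51} + 0\right) = -273 - \frac{10}{51} = - \frac{13933}{51}$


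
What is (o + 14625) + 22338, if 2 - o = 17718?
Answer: 19247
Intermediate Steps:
o = -17716 (o = 2 - 1*17718 = 2 - 17718 = -17716)
(o + 14625) + 22338 = (-17716 + 14625) + 22338 = -3091 + 22338 = 19247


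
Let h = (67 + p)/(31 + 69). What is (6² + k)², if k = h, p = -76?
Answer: 12895281/10000 ≈ 1289.5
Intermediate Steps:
h = -9/100 (h = (67 - 76)/(31 + 69) = -9/100 ≈ -0.090000)
k = -9/100 ≈ -0.090000
(6² + k)² = (6² - 9/100)² = (36 - 9/100)² = (3591/100)² = 12895281/10000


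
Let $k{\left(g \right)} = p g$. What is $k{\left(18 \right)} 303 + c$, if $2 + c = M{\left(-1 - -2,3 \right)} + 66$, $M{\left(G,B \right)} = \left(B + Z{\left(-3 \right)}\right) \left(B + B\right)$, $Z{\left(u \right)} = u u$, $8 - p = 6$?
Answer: $11044$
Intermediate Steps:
$p = 2$ ($p = 8 - 6 = 2$)
$k{\left(g \right)} = 2 g$
$Z{\left(u \right)} = u^{2}$
$M{\left(G,B \right)} = 2 B \left(9 + B\right)$ ($M{\left(G,B \right)} = \left(B + \left(-3\right)^{2}\right) \left(B + B\right) = \left(B + 9\right) 2 B = \left(9 + B\right) 2 B = 2 B \left(9 + B\right)$)
$c = 136$ ($c = -2 + \left(2 \cdot 3 \left(9 + 3\right) + 66\right) = -2 + \left(2 \cdot 3 \cdot 12 + 66\right) = -2 + \left(72 + 66\right) = -2 + 138 = 136$)
$k{\left(18 \right)} 303 + c = 2 \cdot 18 \cdot 303 + 136 = 36 \cdot 303 + 136 = 10908 + 136 = 11044$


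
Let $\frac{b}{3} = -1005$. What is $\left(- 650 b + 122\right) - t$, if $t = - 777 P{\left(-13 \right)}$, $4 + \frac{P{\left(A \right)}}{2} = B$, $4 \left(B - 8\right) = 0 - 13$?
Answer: $\frac{3922075}{2} \approx 1.961 \cdot 10^{6}$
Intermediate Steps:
$b = -3015$ ($b = 3 \left(-1005\right) = -3015$)
$B = \frac{19}{4}$ ($B = 8 + \frac{0 - 13}{4} = 8 + \frac{1}{4} \left(-13\right) = 8 - \frac{13}{4} = \frac{19}{4} \approx 4.75$)
$P{\left(A \right)} = \frac{3}{2}$ ($P{\left(A \right)} = -8 + 2 \cdot \frac{19}{4} = -8 + \frac{19}{2} = \frac{3}{2}$)
$t = - \frac{2331}{2}$ ($t = \left(-777\right) \frac{3}{2} = - \frac{2331}{2} \approx -1165.5$)
$\left(- 650 b + 122\right) - t = \left(\left(-650\right) \left(-3015\right) + 122\right) - - \frac{2331}{2} = \left(1959750 + 122\right) + \frac{2331}{2} = 1959872 + \frac{2331}{2} = \frac{3922075}{2}$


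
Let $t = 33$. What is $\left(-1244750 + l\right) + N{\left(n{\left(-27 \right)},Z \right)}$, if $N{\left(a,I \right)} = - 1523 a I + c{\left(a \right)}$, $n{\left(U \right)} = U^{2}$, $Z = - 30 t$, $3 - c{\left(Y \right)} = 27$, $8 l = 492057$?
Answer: $\frac{8783848505}{8} \approx 1.098 \cdot 10^{9}$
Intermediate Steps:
$l = \frac{492057}{8}$ ($l = \frac{1}{8} \cdot 492057 = \frac{492057}{8} \approx 61507.0$)
$c{\left(Y \right)} = -24$ ($c{\left(Y \right)} = 3 - 27 = -24$)
$Z = -990$ ($Z = \left(-30\right) 33 = -990$)
$N{\left(a,I \right)} = -24 - 1523 I a$ ($N{\left(a,I \right)} = - 1523 a I - 24 = - 1523 I a - 24 = -24 - 1523 I a$)
$\left(-1244750 + l\right) + N{\left(n{\left(-27 \right)},Z \right)} = \left(-1244750 + \frac{492057}{8}\right) - \left(24 - 1507770 \left(-27\right)^{2}\right) = - \frac{9465943}{8} - \left(24 - 1099164330\right) = - \frac{9465943}{8} + \left(-24 + 1099164330\right) = - \frac{9465943}{8} + 1099164306 = \frac{8783848505}{8}$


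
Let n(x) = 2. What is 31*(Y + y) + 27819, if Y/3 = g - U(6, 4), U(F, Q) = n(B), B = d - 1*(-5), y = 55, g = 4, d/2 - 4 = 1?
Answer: 29710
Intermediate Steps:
d = 10 (d = 8 + 2*1 = 8 + 2 = 10)
B = 15 (B = 10 - 1*(-5) = 10 + 5 = 15)
U(F, Q) = 2
Y = 6 (Y = 3*(4 - 1*2) = 3*(4 - 2) = 3*2 = 6)
31*(Y + y) + 27819 = 31*(6 + 55) + 27819 = 31*61 + 27819 = 1891 + 27819 = 29710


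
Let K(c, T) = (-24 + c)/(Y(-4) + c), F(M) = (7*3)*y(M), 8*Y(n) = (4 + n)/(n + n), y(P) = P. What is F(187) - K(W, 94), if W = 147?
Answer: 192382/49 ≈ 3926.2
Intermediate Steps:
Y(n) = (4 + n)/(16*n) (Y(n) = ((4 + n)/(n + n))/8 = ((4 + n)/((2*n)))/8 = ((4 + n)*(1/(2*n)))/8 = ((4 + n)/(2*n))/8 = (4 + n)/(16*n))
F(M) = 21*M (F(M) = (7*3)*M = 21*M)
K(c, T) = (-24 + c)/c (K(c, T) = (-24 + c)/((1/16)*(4 - 4)/(-4) + c) = (-24 + c)/((1/16)*(-¼)*0 + c) = (-24 + c)/(0 + c) = (-24 + c)/c)
F(187) - K(W, 94) = 21*187 - (-24 + 147)/147 = 3927 - 123/147 = 3927 - 1*41/49 = 3927 - 41/49 = 192382/49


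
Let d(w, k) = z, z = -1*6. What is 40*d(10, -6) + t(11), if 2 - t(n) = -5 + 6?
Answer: -239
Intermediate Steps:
z = -6
d(w, k) = -6
t(n) = 1 (t(n) = 2 - (-5 + 6) = 2 - 1*1 = 2 - 1 = 1)
40*d(10, -6) + t(11) = 40*(-6) + 1 = -240 + 1 = -239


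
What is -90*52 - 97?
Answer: -4777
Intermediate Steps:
-90*52 - 97 = -4680 - 97 = -4777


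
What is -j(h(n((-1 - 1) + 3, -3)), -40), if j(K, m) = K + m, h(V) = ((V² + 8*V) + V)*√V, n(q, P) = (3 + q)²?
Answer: -1560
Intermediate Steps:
h(V) = √V*(V² + 9*V) (h(V) = (V² + 9*V)*√V = √V*(V² + 9*V))
-j(h(n((-1 - 1) + 3, -3)), -40) = -(((3 + ((-1 - 1) + 3))²)^(3/2)*(9 + (3 + ((-1 - 1) + 3))²) - 40) = -(((3 + (-2 + 3))²)^(3/2)*(9 + (3 + (-2 + 3))²) - 40) = -(((3 + 1)²)^(3/2)*(9 + (3 + 1)²) - 40) = -((4²)^(3/2)*(9 + 4²) - 40) = -(16^(3/2)*(9 + 16) - 40) = -(64*25 - 40) = -(1600 - 40) = -1*1560 = -1560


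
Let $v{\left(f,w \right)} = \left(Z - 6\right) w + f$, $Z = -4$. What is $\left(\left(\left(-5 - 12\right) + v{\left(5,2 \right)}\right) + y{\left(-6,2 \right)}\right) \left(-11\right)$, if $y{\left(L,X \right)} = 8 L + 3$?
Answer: $847$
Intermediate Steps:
$y{\left(L,X \right)} = 3 + 8 L$
$v{\left(f,w \right)} = f - 10 w$ ($v{\left(f,w \right)} = \left(-4 - 6\right) w + f = - 10 w + f = f - 10 w$)
$\left(\left(\left(-5 - 12\right) + v{\left(5,2 \right)}\right) + y{\left(-6,2 \right)}\right) \left(-11\right) = \left(\left(\left(-5 - 12\right) + \left(5 - 20\right)\right) + \left(3 + 8 \left(-6\right)\right)\right) \left(-11\right) = \left(\left(-17 + \left(5 - 20\right)\right) + \left(3 - 48\right)\right) \left(-11\right) = \left(\left(-17 - 15\right) - 45\right) \left(-11\right) = \left(-32 - 45\right) \left(-11\right) = \left(-77\right) \left(-11\right) = 847$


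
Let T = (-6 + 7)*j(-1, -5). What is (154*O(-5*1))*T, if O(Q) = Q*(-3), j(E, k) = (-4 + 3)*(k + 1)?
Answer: 9240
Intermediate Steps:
j(E, k) = -1 - k (j(E, k) = -(1 + k) = -1 - k)
T = 4 (T = (-6 + 7)*(-1 - 1*(-5)) = 1*(-1 + 5) = 1*4 = 4)
O(Q) = -3*Q
(154*O(-5*1))*T = (154*(-(-15)))*4 = (154*(-3*(-5)))*4 = (154*15)*4 = 2310*4 = 9240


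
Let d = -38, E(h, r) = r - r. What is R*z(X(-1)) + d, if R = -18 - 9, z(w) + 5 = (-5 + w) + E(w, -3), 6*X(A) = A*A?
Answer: 455/2 ≈ 227.50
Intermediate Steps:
E(h, r) = 0
X(A) = A**2/6 (X(A) = (A*A)/6 = A**2/6)
z(w) = -10 + w (z(w) = -5 + ((-5 + w) + 0) = -5 + (-5 + w) = -10 + w)
R = -27
R*z(X(-1)) + d = -27*(-10 + (1/6)*(-1)**2) - 38 = -27*(-10 + (1/6)*1) - 38 = -27*(-10 + 1/6) - 38 = -27*(-59/6) - 38 = 531/2 - 38 = 455/2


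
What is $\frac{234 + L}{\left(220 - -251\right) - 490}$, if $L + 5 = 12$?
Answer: $- \frac{241}{19} \approx -12.684$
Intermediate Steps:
$L = 7$ ($L = -5 + 12 = 7$)
$\frac{234 + L}{\left(220 - -251\right) - 490} = \frac{234 + 7}{\left(220 - -251\right) - 490} = \frac{241}{\left(220 + 251\right) - 490} = \frac{241}{471 - 490} = \frac{241}{-19} = 241 \left(- \frac{1}{19}\right) = - \frac{241}{19}$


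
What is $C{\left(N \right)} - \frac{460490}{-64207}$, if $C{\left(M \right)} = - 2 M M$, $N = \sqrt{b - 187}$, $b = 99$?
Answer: $\frac{11760922}{64207} \approx 183.17$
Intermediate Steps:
$N = 2 i \sqrt{22}$ ($N = \sqrt{99 - 187} = \sqrt{-88} = 2 i \sqrt{22} \approx 9.3808 i$)
$C{\left(M \right)} = - 2 M^{2}$
$C{\left(N \right)} - \frac{460490}{-64207} = - 2 \left(2 i \sqrt{22}\right)^{2} - \frac{460490}{-64207} = \left(-2\right) \left(-88\right) - 460490 \left(- \frac{1}{64207}\right) = 176 - - \frac{460490}{64207} = 176 + \frac{460490}{64207} = \frac{11760922}{64207}$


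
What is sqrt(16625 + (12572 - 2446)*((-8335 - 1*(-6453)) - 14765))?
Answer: I*sqrt(168550897) ≈ 12983.0*I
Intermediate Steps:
sqrt(16625 + (12572 - 2446)*((-8335 - 1*(-6453)) - 14765)) = sqrt(16625 + 10126*((-8335 + 6453) - 14765)) = sqrt(16625 + 10126*(-1882 - 14765)) = sqrt(16625 + 10126*(-16647)) = sqrt(16625 - 168567522) = sqrt(-168550897) = I*sqrt(168550897)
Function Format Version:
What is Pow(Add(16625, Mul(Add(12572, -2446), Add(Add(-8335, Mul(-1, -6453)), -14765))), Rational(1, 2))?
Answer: Mul(I, Pow(168550897, Rational(1, 2))) ≈ Mul(12983., I)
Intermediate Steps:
Pow(Add(16625, Mul(Add(12572, -2446), Add(Add(-8335, Mul(-1, -6453)), -14765))), Rational(1, 2)) = Pow(Add(16625, Mul(10126, Add(Add(-8335, 6453), -14765))), Rational(1, 2)) = Pow(Add(16625, Mul(10126, Add(-1882, -14765))), Rational(1, 2)) = Pow(Add(16625, Mul(10126, -16647)), Rational(1, 2)) = Pow(Add(16625, -168567522), Rational(1, 2)) = Pow(-168550897, Rational(1, 2)) = Mul(I, Pow(168550897, Rational(1, 2)))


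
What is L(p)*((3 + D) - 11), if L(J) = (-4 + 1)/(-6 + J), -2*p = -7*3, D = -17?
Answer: 50/3 ≈ 16.667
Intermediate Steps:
p = 21/2 (p = -(-7)*3/2 = -½*(-21) = 21/2 ≈ 10.500)
L(J) = -3/(-6 + J)
L(p)*((3 + D) - 11) = (-3/(-6 + 21/2))*((3 - 17) - 11) = (-3/9/2)*(-14 - 11) = -3*2/9*(-25) = -⅔*(-25) = 50/3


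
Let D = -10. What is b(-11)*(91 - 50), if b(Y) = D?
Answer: -410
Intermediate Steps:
b(Y) = -10
b(-11)*(91 - 50) = -10*(91 - 50) = -10*41 = -410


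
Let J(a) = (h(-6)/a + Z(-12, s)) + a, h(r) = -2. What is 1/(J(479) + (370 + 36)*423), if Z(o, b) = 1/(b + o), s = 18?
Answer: 2874/494952125 ≈ 5.8066e-6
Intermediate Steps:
J(a) = ⅙ + a - 2/a (J(a) = (-2/a + 1/(18 - 12)) + a = (-2/a + 1/6) + a = (-2/a + ⅙) + a = (⅙ - 2/a) + a = ⅙ + a - 2/a)
1/(J(479) + (370 + 36)*423) = 1/((⅙ + 479 - 2/479) + (370 + 36)*423) = 1/((⅙ + 479 - 2*1/479) + 406*423) = 1/((⅙ + 479 - 2/479) + 171738) = 1/(1377113/2874 + 171738) = 1/(494952125/2874) = 2874/494952125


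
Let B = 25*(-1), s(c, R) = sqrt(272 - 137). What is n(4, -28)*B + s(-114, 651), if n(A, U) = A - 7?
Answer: 75 + 3*sqrt(15) ≈ 86.619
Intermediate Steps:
n(A, U) = -7 + A
s(c, R) = 3*sqrt(15) (s(c, R) = sqrt(135) = 3*sqrt(15))
B = -25
n(4, -28)*B + s(-114, 651) = (-7 + 4)*(-25) + 3*sqrt(15) = -3*(-25) + 3*sqrt(15) = 75 + 3*sqrt(15)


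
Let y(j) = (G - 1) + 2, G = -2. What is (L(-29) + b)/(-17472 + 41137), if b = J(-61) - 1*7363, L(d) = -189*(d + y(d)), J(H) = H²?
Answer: 2028/23665 ≈ 0.085696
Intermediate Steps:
y(j) = -1 (y(j) = (-2 - 1) + 2 = -3 + 2 = -1)
L(d) = 189 - 189*d (L(d) = -189*(d - 1) = -189*(-1 + d) = 189 - 189*d)
b = -3642 (b = (-61)² - 1*7363 = 3721 - 7363 = -3642)
(L(-29) + b)/(-17472 + 41137) = ((189 - 189*(-29)) - 3642)/(-17472 + 41137) = ((189 + 5481) - 3642)/23665 = (5670 - 3642)*(1/23665) = 2028*(1/23665) = 2028/23665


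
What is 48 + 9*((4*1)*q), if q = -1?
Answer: 12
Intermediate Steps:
48 + 9*((4*1)*q) = 48 + 9*((4*1)*(-1)) = 48 + 9*(4*(-1)) = 48 + 9*(-4) = 48 - 36 = 12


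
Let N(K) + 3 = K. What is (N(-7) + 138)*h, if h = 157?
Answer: 20096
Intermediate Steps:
N(K) = -3 + K
(N(-7) + 138)*h = ((-3 - 7) + 138)*157 = (-10 + 138)*157 = 128*157 = 20096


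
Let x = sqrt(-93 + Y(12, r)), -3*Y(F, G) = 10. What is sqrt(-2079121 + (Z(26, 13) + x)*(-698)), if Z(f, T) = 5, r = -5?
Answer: sqrt(-18743499 - 35598*I*sqrt(3))/3 ≈ 2.3736 - 1443.1*I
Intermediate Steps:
Y(F, G) = -10/3 (Y(F, G) = -1/3*10 = -10/3)
x = 17*I*sqrt(3)/3 (x = sqrt(-93 - 10/3) = sqrt(-289/3) = 17*I*sqrt(3)/3 ≈ 9.815*I)
sqrt(-2079121 + (Z(26, 13) + x)*(-698)) = sqrt(-2079121 + (5 + 17*I*sqrt(3)/3)*(-698)) = sqrt(-2079121 + (-3490 - 11866*I*sqrt(3)/3)) = sqrt(-2082611 - 11866*I*sqrt(3)/3)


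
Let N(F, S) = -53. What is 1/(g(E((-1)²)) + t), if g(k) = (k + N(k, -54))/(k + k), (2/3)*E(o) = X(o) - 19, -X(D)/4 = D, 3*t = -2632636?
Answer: -46/40367027 ≈ -1.1395e-6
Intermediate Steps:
t = -2632636/3 (t = (⅓)*(-2632636) = -2632636/3 ≈ -8.7755e+5)
X(D) = -4*D
E(o) = -57/2 - 6*o (E(o) = 3*(-4*o - 19)/2 = 3*(-19 - 4*o)/2 = -57/2 - 6*o)
g(k) = (-53 + k)/(2*k) (g(k) = (k - 53)/(k + k) = (-53 + k)/((2*k)) = (-53 + k)*(1/(2*k)) = (-53 + k)/(2*k))
1/(g(E((-1)²)) + t) = 1/((-53 + (-57/2 - 6*(-1)²))/(2*(-57/2 - 6*(-1)²)) - 2632636/3) = 1/((-53 + (-57/2 - 6*1))/(2*(-57/2 - 6*1)) - 2632636/3) = 1/((-53 + (-57/2 - 6))/(2*(-57/2 - 6)) - 2632636/3) = 1/((-53 - 69/2)/(2*(-69/2)) - 2632636/3) = 1/((½)*(-2/69)*(-175/2) - 2632636/3) = 1/(175/138 - 2632636/3) = 1/(-40367027/46) = -46/40367027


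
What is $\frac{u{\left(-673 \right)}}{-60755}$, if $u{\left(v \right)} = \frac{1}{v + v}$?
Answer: $\frac{1}{81776230} \approx 1.2228 \cdot 10^{-8}$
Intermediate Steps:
$u{\left(v \right)} = \frac{1}{2 v}$
$\frac{u{\left(-673 \right)}}{-60755} = \frac{\frac{1}{2} \frac{1}{-673}}{-60755} = \frac{1}{2} \left(- \frac{1}{673}\right) \left(- \frac{1}{60755}\right) = \left(- \frac{1}{1346}\right) \left(- \frac{1}{60755}\right) = \frac{1}{81776230}$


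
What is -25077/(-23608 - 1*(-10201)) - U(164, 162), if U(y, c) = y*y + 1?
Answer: -120194334/4469 ≈ -26895.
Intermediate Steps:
U(y, c) = 1 + y**2 (U(y, c) = y**2 + 1 = 1 + y**2)
-25077/(-23608 - 1*(-10201)) - U(164, 162) = -25077/(-23608 - 1*(-10201)) - (1 + 164**2) = -25077/(-23608 + 10201) - (1 + 26896) = -25077/(-13407) - 1*26897 = -25077*(-1/13407) - 26897 = 8359/4469 - 26897 = -120194334/4469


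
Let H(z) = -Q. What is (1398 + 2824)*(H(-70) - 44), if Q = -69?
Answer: 105550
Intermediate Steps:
H(z) = 69 (H(z) = -1*(-69) = 69)
(1398 + 2824)*(H(-70) - 44) = (1398 + 2824)*(69 - 44) = 4222*25 = 105550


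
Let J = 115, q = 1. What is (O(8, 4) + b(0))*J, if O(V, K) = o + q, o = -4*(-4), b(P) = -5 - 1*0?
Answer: 1380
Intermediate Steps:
b(P) = -5 (b(P) = -5 + 0 = -5)
o = 16
O(V, K) = 17 (O(V, K) = 16 + 1 = 17)
(O(8, 4) + b(0))*J = (17 - 5)*115 = 12*115 = 1380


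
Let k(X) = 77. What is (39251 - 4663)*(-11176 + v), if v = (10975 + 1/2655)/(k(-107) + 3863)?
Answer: -1010658286631378/2615175 ≈ -3.8646e+8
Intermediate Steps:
v = 14569313/5230350 (v = (10975 + 1/2655)/(77 + 3863) = (10975 + 1/2655)/3940 = (29138626/2655)*(1/3940) = 14569313/5230350 ≈ 2.7855)
(39251 - 4663)*(-11176 + v) = (39251 - 4663)*(-11176 + 14569313/5230350) = 34588*(-58439822287/5230350) = -1010658286631378/2615175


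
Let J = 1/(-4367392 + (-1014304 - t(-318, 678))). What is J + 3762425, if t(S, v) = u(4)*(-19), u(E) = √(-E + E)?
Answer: 20248227572799/5381696 ≈ 3.7624e+6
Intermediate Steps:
u(E) = 0 (u(E) = √0 = 0)
t(S, v) = 0 (t(S, v) = 0*(-19) = 0)
J = -1/5381696 (J = 1/(-4367392 + (-1014304 - 1*0)) = 1/(-4367392 + (-1014304 + 0)) = 1/(-4367392 - 1014304) = 1/(-5381696) = -1/5381696 ≈ -1.8581e-7)
J + 3762425 = -1/5381696 + 3762425 = 20248227572799/5381696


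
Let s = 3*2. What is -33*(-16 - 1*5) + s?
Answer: 699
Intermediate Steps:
s = 6
-33*(-16 - 1*5) + s = -33*(-16 - 1*5) + 6 = -33*(-16 - 5) + 6 = -33*(-21) + 6 = 693 + 6 = 699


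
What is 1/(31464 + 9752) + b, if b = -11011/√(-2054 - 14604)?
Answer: 1/41216 + 11011*I*√16658/16658 ≈ 2.4262e-5 + 85.313*I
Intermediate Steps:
b = 11011*I*√16658/16658 (b = -11011*(-I*√16658/16658) = -(-11011)*I*√16658/16658 = 11011*I*√16658/16658 ≈ 85.313*I)
1/(31464 + 9752) + b = 1/(31464 + 9752) + 11011*I*√16658/16658 = 1/41216 + 11011*I*√16658/16658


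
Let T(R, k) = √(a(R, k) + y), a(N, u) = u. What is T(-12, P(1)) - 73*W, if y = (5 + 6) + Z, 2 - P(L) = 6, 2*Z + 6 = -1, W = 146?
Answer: -10658 + √14/2 ≈ -10656.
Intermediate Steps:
Z = -7/2 (Z = -3 + (½)*(-1) = -3 - ½ = -7/2 ≈ -3.5000)
P(L) = -4 (P(L) = 2 - 1*6 = 2 - 6 = -4)
y = 15/2 (y = (5 + 6) - 7/2 = 11 - 7/2 = 15/2 ≈ 7.5000)
T(R, k) = √(15/2 + k) (T(R, k) = √(k + 15/2) = √(15/2 + k))
T(-12, P(1)) - 73*W = √(30 + 4*(-4))/2 - 73*146 = √(30 - 16)/2 - 10658 = √14/2 - 10658 = -10658 + √14/2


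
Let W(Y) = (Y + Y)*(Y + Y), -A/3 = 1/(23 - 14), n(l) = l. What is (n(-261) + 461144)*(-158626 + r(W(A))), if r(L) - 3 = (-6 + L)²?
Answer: -5920485965329/81 ≈ -7.3092e+10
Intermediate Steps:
A = -⅓ (A = -3/(23 - 14) = -3/9 = -3*⅑ = -⅓ ≈ -0.33333)
W(Y) = 4*Y² (W(Y) = (2*Y)*(2*Y) = 4*Y²)
r(L) = 3 + (-6 + L)²
(n(-261) + 461144)*(-158626 + r(W(A))) = (-261 + 461144)*(-158626 + (3 + (-6 + 4*(-⅓)²)²)) = 460883*(-158626 + (3 + (-6 + 4*(⅑))²)) = 460883*(-158626 + (3 + (-6 + 4/9)²)) = 460883*(-158626 + (3 + (-50/9)²)) = 460883*(-158626 + (3 + 2500/81)) = 460883*(-158626 + 2743/81) = 460883*(-12845963/81) = -5920485965329/81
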